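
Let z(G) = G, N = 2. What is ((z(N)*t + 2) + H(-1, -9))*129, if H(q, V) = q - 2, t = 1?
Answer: 129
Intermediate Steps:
H(q, V) = -2 + q
((z(N)*t + 2) + H(-1, -9))*129 = ((2*1 + 2) + (-2 - 1))*129 = ((2 + 2) - 3)*129 = (4 - 3)*129 = 1*129 = 129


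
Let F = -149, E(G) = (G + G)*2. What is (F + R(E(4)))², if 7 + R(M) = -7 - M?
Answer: 32041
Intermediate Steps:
E(G) = 4*G (E(G) = (2*G)*2 = 4*G)
R(M) = -14 - M (R(M) = -7 + (-7 - M) = -14 - M)
(F + R(E(4)))² = (-149 + (-14 - 4*4))² = (-149 + (-14 - 1*16))² = (-149 + (-14 - 16))² = (-149 - 30)² = (-179)² = 32041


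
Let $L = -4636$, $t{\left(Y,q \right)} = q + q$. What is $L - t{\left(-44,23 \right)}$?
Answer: $-4682$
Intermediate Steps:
$t{\left(Y,q \right)} = 2 q$
$L - t{\left(-44,23 \right)} = -4636 - 2 \cdot 23 = -4636 - 46 = -4682$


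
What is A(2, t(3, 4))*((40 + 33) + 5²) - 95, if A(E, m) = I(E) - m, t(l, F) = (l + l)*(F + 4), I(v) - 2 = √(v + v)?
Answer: -4407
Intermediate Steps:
I(v) = 2 + √2*√v (I(v) = 2 + √(v + v) = 2 + √(2*v) = 2 + √2*√v)
t(l, F) = 2*l*(4 + F) (t(l, F) = (2*l)*(4 + F) = 2*l*(4 + F))
A(E, m) = 2 - m + √2*√E (A(E, m) = (2 + √2*√E) - m = 2 - m + √2*√E)
A(2, t(3, 4))*((40 + 33) + 5²) - 95 = (2 - 2*3*(4 + 4) + √2*√2)*((40 + 33) + 5²) - 95 = (2 - 2*3*8 + 2)*(73 + 25) - 95 = (2 - 1*48 + 2)*98 - 95 = (2 - 48 + 2)*98 - 95 = -44*98 - 95 = -4312 - 95 = -4407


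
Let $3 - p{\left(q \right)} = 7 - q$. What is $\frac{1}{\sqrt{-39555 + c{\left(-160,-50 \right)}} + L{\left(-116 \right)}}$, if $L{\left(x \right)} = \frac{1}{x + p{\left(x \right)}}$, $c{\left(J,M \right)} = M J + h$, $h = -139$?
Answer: $- \frac{236}{1765229025} - \frac{55696 i \sqrt{31694}}{1765229025} \approx -1.3369 \cdot 10^{-7} - 0.0056171 i$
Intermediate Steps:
$c{\left(J,M \right)} = -139 + J M$ ($c{\left(J,M \right)} = M J - 139 = J M - 139 = -139 + J M$)
$p{\left(q \right)} = -4 + q$ ($p{\left(q \right)} = 3 - \left(7 - q\right) = 3 + \left(-7 + q\right) = -4 + q$)
$L{\left(x \right)} = \frac{1}{-4 + 2 x}$ ($L{\left(x \right)} = \frac{1}{x + \left(-4 + x\right)} = \frac{1}{-4 + 2 x}$)
$\frac{1}{\sqrt{-39555 + c{\left(-160,-50 \right)}} + L{\left(-116 \right)}} = \frac{1}{\sqrt{-39555 - -7861} + \frac{1}{2 \left(-2 - 116\right)}} = \frac{1}{\sqrt{-39555 + \left(-139 + 8000\right)} + \frac{1}{2 \left(-118\right)}} = \frac{1}{\sqrt{-39555 + 7861} + \frac{1}{2} \left(- \frac{1}{118}\right)} = \frac{1}{\sqrt{-31694} - \frac{1}{236}} = \frac{1}{i \sqrt{31694} - \frac{1}{236}} = \frac{1}{- \frac{1}{236} + i \sqrt{31694}}$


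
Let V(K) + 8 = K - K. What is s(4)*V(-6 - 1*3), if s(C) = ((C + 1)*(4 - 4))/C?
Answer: 0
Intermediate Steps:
V(K) = -8 (V(K) = -8 + (K - K) = -8 + 0 = -8)
s(C) = 0 (s(C) = ((1 + C)*0)/C = 0/C = 0)
s(4)*V(-6 - 1*3) = 0*(-8) = 0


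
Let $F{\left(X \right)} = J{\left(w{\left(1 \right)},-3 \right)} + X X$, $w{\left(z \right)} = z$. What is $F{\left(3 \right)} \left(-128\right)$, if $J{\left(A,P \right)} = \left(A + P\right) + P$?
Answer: $-512$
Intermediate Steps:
$J{\left(A,P \right)} = A + 2 P$
$F{\left(X \right)} = -5 + X^{2}$ ($F{\left(X \right)} = \left(1 + 2 \left(-3\right)\right) + X X = \left(1 - 6\right) + X^{2} = -5 + X^{2}$)
$F{\left(3 \right)} \left(-128\right) = \left(-5 + 3^{2}\right) \left(-128\right) = \left(-5 + 9\right) \left(-128\right) = 4 \left(-128\right) = -512$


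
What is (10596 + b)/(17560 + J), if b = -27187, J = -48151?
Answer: 16591/30591 ≈ 0.54235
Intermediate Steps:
(10596 + b)/(17560 + J) = (10596 - 27187)/(17560 - 48151) = -16591/(-30591) = -16591*(-1/30591) = 16591/30591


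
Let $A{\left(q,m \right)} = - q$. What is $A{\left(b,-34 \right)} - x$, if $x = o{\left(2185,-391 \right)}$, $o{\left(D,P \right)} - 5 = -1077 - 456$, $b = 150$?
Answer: $1378$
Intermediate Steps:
$o{\left(D,P \right)} = -1528$ ($o{\left(D,P \right)} = 5 - 1533 = -1528$)
$x = -1528$
$A{\left(b,-34 \right)} - x = \left(-1\right) 150 - -1528 = -150 + 1528 = 1378$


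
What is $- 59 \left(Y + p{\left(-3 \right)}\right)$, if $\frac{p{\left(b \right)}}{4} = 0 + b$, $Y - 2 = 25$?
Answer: $-885$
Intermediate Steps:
$Y = 27$ ($Y = 2 + 25 = 27$)
$p{\left(b \right)} = 4 b$ ($p{\left(b \right)} = 4 \left(0 + b\right) = 4 b$)
$- 59 \left(Y + p{\left(-3 \right)}\right) = - 59 \left(27 + 4 \left(-3\right)\right) = - 59 \left(27 - 12\right) = - 59 \cdot 15 = \left(-1\right) 885 = -885$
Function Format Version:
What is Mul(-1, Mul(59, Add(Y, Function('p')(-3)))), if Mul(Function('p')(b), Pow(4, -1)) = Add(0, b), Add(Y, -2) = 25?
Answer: -885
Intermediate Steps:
Y = 27 (Y = Add(2, 25) = 27)
Function('p')(b) = Mul(4, b) (Function('p')(b) = Mul(4, Add(0, b)) = Mul(4, b))
Mul(-1, Mul(59, Add(Y, Function('p')(-3)))) = Mul(-1, Mul(59, Add(27, Mul(4, -3)))) = Mul(-1, Mul(59, Add(27, -12))) = Mul(-1, Mul(59, 15)) = Mul(-1, 885) = -885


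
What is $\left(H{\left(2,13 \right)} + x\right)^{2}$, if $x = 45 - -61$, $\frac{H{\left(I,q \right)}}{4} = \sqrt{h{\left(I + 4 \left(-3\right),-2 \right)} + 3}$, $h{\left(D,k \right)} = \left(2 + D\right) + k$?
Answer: $11124 + 848 i \sqrt{7} \approx 11124.0 + 2243.6 i$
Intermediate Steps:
$h{\left(D,k \right)} = 2 + D + k$
$H{\left(I,q \right)} = 4 \sqrt{-9 + I}$ ($H{\left(I,q \right)} = 4 \sqrt{\left(2 + \left(I + 4 \left(-3\right)\right) - 2\right) + 3} = 4 \sqrt{\left(2 + \left(I - 12\right) - 2\right) + 3} = 4 \sqrt{\left(2 + \left(-12 + I\right) - 2\right) + 3} = 4 \sqrt{\left(-12 + I\right) + 3} = 4 \sqrt{-9 + I}$)
$x = 106$ ($x = 45 + 61 = 106$)
$\left(H{\left(2,13 \right)} + x\right)^{2} = \left(4 \sqrt{-9 + 2} + 106\right)^{2} = \left(4 \sqrt{-7} + 106\right)^{2} = \left(4 i \sqrt{7} + 106\right)^{2} = \left(106 + 4 i \sqrt{7}\right)^{2}$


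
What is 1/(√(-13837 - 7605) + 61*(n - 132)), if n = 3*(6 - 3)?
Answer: -7503/56316451 - I*√21442/56316451 ≈ -0.00013323 - 2.6001e-6*I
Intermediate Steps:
n = 9 (n = 3*3 = 9)
1/(√(-13837 - 7605) + 61*(n - 132)) = 1/(√(-13837 - 7605) + 61*(9 - 132)) = 1/(√(-21442) + 61*(-123)) = 1/(I*√21442 - 7503) = 1/(-7503 + I*√21442)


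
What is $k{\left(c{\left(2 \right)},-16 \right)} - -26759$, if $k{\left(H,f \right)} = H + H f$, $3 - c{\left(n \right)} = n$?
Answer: $26744$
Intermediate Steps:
$c{\left(n \right)} = 3 - n$
$k{\left(c{\left(2 \right)},-16 \right)} - -26759 = \left(3 - 2\right) \left(1 - 16\right) - -26759 = \left(3 - 2\right) \left(-15\right) + 26759 = 1 \left(-15\right) + 26759 = -15 + 26759 = 26744$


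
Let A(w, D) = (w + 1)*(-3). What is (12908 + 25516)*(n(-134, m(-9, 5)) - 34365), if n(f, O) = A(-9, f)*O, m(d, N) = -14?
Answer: -1333351224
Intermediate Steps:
A(w, D) = -3 - 3*w (A(w, D) = (1 + w)*(-3) = -3 - 3*w)
n(f, O) = 24*O (n(f, O) = (-3 - 3*(-9))*O = (-3 + 27)*O = 24*O)
(12908 + 25516)*(n(-134, m(-9, 5)) - 34365) = (12908 + 25516)*(24*(-14) - 34365) = 38424*(-336 - 34365) = 38424*(-34701) = -1333351224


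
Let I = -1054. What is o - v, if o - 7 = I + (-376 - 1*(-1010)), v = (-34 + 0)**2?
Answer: -1569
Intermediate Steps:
v = 1156 (v = (-34)**2 = 1156)
o = -413 (o = 7 + (-1054 + (-376 - 1*(-1010))) = 7 + (-1054 + (-376 + 1010)) = 7 + (-1054 + 634) = 7 - 420 = -413)
o - v = -413 - 1*1156 = -413 - 1156 = -1569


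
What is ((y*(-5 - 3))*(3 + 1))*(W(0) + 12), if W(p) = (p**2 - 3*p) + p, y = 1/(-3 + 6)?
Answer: -128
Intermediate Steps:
y = 1/3 ≈ 0.33333
W(p) = p**2 - 2*p
((y*(-5 - 3))*(3 + 1))*(W(0) + 12) = (((-5 - 3)/3)*(3 + 1))*(0*(-2 + 0) + 12) = (((1/3)*(-8))*4)*(0*(-2) + 12) = (-8/3*4)*(0 + 12) = -32/3*12 = -128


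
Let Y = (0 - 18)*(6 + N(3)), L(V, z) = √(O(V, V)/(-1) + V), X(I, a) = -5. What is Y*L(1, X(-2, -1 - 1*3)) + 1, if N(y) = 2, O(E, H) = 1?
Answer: 1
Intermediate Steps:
L(V, z) = √(-1 + V) (L(V, z) = √(1/(-1) + V) = √(1*(-1) + V) = √(-1 + V))
Y = -144 (Y = (0 - 18)*(6 + 2) = -18*8 = -144)
Y*L(1, X(-2, -1 - 1*3)) + 1 = -144*√(-1 + 1) + 1 = -144*√0 + 1 = -144*0 + 1 = 0 + 1 = 1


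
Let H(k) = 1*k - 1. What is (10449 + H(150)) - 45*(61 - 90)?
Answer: 11903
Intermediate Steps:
H(k) = -1 + k (H(k) = k - 1 = -1 + k)
(10449 + H(150)) - 45*(61 - 90) = (10449 + (-1 + 150)) - 45*(61 - 90) = (10449 + 149) - 45*(-29) = 10598 + 1305 = 11903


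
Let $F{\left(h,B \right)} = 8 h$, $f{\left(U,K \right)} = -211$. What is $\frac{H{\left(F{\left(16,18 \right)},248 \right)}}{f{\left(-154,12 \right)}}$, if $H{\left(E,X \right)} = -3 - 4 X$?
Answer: $\frac{995}{211} \approx 4.7156$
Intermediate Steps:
$\frac{H{\left(F{\left(16,18 \right)},248 \right)}}{f{\left(-154,12 \right)}} = \frac{-3 - 992}{-211} = \left(-3 - 992\right) \left(- \frac{1}{211}\right) = \left(-995\right) \left(- \frac{1}{211}\right) = \frac{995}{211}$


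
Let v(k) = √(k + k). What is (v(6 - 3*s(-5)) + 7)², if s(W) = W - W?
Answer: 61 + 28*√3 ≈ 109.50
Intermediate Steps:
s(W) = 0
v(k) = √2*√k (v(k) = √(2*k) = √2*√k)
(v(6 - 3*s(-5)) + 7)² = (√2*√(6 - 3*0) + 7)² = (√2*√(6 + 0) + 7)² = (√2*√6 + 7)² = (2*√3 + 7)² = (7 + 2*√3)²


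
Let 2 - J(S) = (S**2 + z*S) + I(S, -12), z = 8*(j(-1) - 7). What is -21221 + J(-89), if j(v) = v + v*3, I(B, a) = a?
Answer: -36960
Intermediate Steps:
j(v) = 4*v (j(v) = v + 3*v = 4*v)
z = -88 (z = 8*(4*(-1) - 7) = 8*(-4 - 7) = 8*(-11) = -88)
J(S) = 14 - S**2 + 88*S (J(S) = 2 - ((S**2 - 88*S) - 12) = 2 - (-12 + S**2 - 88*S) = 2 + (12 - S**2 + 88*S) = 14 - S**2 + 88*S)
-21221 + J(-89) = -21221 + (14 - 1*(-89)**2 + 88*(-89)) = -21221 + (14 - 1*7921 - 7832) = -21221 + (14 - 7921 - 7832) = -21221 - 15739 = -36960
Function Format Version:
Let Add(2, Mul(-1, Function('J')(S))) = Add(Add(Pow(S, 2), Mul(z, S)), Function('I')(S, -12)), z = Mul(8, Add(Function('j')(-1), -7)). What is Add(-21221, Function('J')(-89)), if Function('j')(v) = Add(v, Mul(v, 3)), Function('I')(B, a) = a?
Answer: -36960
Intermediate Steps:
Function('j')(v) = Mul(4, v) (Function('j')(v) = Add(v, Mul(3, v)) = Mul(4, v))
z = -88 (z = Mul(8, Add(Mul(4, -1), -7)) = Mul(8, Add(-4, -7)) = Mul(8, -11) = -88)
Function('J')(S) = Add(14, Mul(-1, Pow(S, 2)), Mul(88, S)) (Function('J')(S) = Add(2, Mul(-1, Add(Add(Pow(S, 2), Mul(-88, S)), -12))) = Add(2, Mul(-1, Add(-12, Pow(S, 2), Mul(-88, S)))) = Add(2, Add(12, Mul(-1, Pow(S, 2)), Mul(88, S))) = Add(14, Mul(-1, Pow(S, 2)), Mul(88, S)))
Add(-21221, Function('J')(-89)) = Add(-21221, Add(14, Mul(-1, Pow(-89, 2)), Mul(88, -89))) = Add(-21221, Add(14, Mul(-1, 7921), -7832)) = Add(-21221, Add(14, -7921, -7832)) = Add(-21221, -15739) = -36960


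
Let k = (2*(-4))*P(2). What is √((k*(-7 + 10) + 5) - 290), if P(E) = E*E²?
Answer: 3*I*√53 ≈ 21.84*I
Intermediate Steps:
P(E) = E³
k = -64 (k = (2*(-4))*2³ = -8*8 = -64)
√((k*(-7 + 10) + 5) - 290) = √((-64*(-7 + 10) + 5) - 290) = √((-64*3 + 5) - 290) = √((-192 + 5) - 290) = √(-187 - 290) = √(-477) = 3*I*√53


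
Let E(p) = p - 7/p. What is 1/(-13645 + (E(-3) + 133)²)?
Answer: 9/34804 ≈ 0.00025859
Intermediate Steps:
E(p) = p - 7/p
1/(-13645 + (E(-3) + 133)²) = 1/(-13645 + ((-3 - 7/(-3)) + 133)²) = 1/(-13645 + ((-3 - 7*(-⅓)) + 133)²) = 1/(-13645 + ((-3 + 7/3) + 133)²) = 1/(-13645 + (-⅔ + 133)²) = 1/(-13645 + (397/3)²) = 1/(-13645 + 157609/9) = 1/(34804/9) = 9/34804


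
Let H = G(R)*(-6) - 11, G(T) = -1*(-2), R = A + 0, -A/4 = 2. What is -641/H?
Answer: 641/23 ≈ 27.870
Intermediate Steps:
A = -8 (A = -4*2 = -8)
R = -8 (R = -8 + 0 = -8)
G(T) = 2
H = -23 (H = 2*(-6) - 11 = -12 - 11 = -23)
-641/H = -641/(-23) = -641*(-1/23) = 641/23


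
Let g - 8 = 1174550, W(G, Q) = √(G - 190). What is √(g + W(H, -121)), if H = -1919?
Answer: √(1174558 + I*√2109) ≈ 1083.8 + 0.02*I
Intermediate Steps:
W(G, Q) = √(-190 + G)
g = 1174558 (g = 8 + 1174550 = 1174558)
√(g + W(H, -121)) = √(1174558 + √(-190 - 1919)) = √(1174558 + √(-2109)) = √(1174558 + I*√2109)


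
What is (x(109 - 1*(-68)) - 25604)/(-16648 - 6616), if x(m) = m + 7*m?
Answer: 6047/5816 ≈ 1.0397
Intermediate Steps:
x(m) = 8*m
(x(109 - 1*(-68)) - 25604)/(-16648 - 6616) = (8*(109 - 1*(-68)) - 25604)/(-16648 - 6616) = (8*(109 + 68) - 25604)/(-23264) = (8*177 - 25604)*(-1/23264) = (1416 - 25604)*(-1/23264) = -24188*(-1/23264) = 6047/5816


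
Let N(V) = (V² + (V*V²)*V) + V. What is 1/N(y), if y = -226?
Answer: 1/2608808626 ≈ 3.8332e-10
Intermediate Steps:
N(V) = V + V² + V⁴ (N(V) = (V² + V³*V) + V = (V² + V⁴) + V = V + V² + V⁴)
1/N(y) = 1/(-226*(1 - 226 + (-226)³)) = 1/(-226*(1 - 226 - 11543176)) = 1/(-226*(-11543401)) = 1/2608808626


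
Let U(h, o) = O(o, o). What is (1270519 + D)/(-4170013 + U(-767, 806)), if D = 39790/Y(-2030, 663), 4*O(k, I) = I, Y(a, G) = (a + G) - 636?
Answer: -5089619534/16704264869 ≈ -0.30469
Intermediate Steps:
Y(a, G) = -636 + G + a (Y(a, G) = (G + a) - 636 = -636 + G + a)
O(k, I) = I/4
U(h, o) = o/4
D = -39790/2003 (D = 39790/(-636 + 663 - 2030) = 39790/(-2003) = 39790*(-1/2003) = -39790/2003 ≈ -19.865)
(1270519 + D)/(-4170013 + U(-767, 806)) = (1270519 - 39790/2003)/(-4170013 + (¼)*806) = 2544809767/(2003*(-4170013 + 403/2)) = 2544809767/(2003*(-8339623/2)) = (2544809767/2003)*(-2/8339623) = -5089619534/16704264869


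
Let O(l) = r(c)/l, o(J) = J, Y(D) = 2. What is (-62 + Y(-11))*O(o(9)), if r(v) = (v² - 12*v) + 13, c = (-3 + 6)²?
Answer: 280/3 ≈ 93.333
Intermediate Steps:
c = 9 (c = 3² = 9)
r(v) = 13 + v² - 12*v
O(l) = -14/l (O(l) = (13 + 9² - 12*9)/l = (13 + 81 - 108)/l = -14/l)
(-62 + Y(-11))*O(o(9)) = (-62 + 2)*(-14/9) = -(-840)/9 = -60*(-14/9) = 280/3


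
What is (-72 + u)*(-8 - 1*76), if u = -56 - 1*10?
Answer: 11592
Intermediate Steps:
u = -66 (u = -56 - 10 = -66)
(-72 + u)*(-8 - 1*76) = (-72 - 66)*(-8 - 1*76) = -138*(-8 - 76) = -138*(-84) = 11592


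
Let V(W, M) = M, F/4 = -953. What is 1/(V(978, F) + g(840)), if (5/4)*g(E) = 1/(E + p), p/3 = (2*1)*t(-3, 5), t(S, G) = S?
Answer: -2055/7833658 ≈ -0.00026233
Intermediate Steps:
F = -3812 (F = 4*(-953) = -3812)
p = -18 (p = 3*((2*1)*(-3)) = 3*(2*(-3)) = 3*(-6) = -18)
g(E) = 4/(5*(-18 + E)) (g(E) = 4/(5*(E - 18)) = 4/(5*(-18 + E)))
1/(V(978, F) + g(840)) = 1/(-3812 + 4/(5*(-18 + 840))) = 1/(-3812 + (⅘)/822) = 1/(-3812 + (⅘)*(1/822)) = 1/(-3812 + 2/2055) = 1/(-7833658/2055) = -2055/7833658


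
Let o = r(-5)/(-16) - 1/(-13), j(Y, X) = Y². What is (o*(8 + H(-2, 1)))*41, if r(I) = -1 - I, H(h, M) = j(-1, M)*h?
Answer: -1107/26 ≈ -42.577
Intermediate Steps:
H(h, M) = h (H(h, M) = (-1)²*h = 1*h = h)
o = -9/52 (o = (-1 - 1*(-5))/(-16) - 1/(-13) = (-1 + 5)*(-1/16) - 1*(-1/13) = 4*(-1/16) + 1/13 = -¼ + 1/13 = -9/52 ≈ -0.17308)
(o*(8 + H(-2, 1)))*41 = -9*(8 - 2)/52*41 = -9/52*6*41 = -27/26*41 = -1107/26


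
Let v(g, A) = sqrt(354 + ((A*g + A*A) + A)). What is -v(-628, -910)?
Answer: -4*sqrt(87439) ≈ -1182.8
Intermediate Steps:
v(g, A) = sqrt(354 + A + A**2 + A*g) (v(g, A) = sqrt(354 + ((A*g + A**2) + A)) = sqrt(354 + ((A**2 + A*g) + A)) = sqrt(354 + (A + A**2 + A*g)) = sqrt(354 + A + A**2 + A*g))
-v(-628, -910) = -sqrt(354 - 910 + (-910)**2 - 910*(-628)) = -sqrt(354 - 910 + 828100 + 571480) = -sqrt(1399024) = -4*sqrt(87439)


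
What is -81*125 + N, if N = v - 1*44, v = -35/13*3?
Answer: -132302/13 ≈ -10177.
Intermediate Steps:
v = -105/13 (v = -35*1/13*3 = -35/13*3 = -105/13 ≈ -8.0769)
N = -677/13 (N = -105/13 - 1*44 = -105/13 - 44 = -677/13 ≈ -52.077)
-81*125 + N = -81*125 - 677/13 = -10125 - 677/13 = -132302/13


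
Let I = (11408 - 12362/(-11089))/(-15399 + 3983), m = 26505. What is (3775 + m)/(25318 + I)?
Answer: 1916603243360/1602465173979 ≈ 1.1960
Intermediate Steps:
I = -63257837/63296012 (I = (11408 - 12362*(-1/11089))/(-11416) = (11408 + 12362/11089)*(-1/11416) = (126515674/11089)*(-1/11416) = -63257837/63296012 ≈ -0.99940)
(3775 + m)/(25318 + I) = (3775 + 26505)/(25318 - 63257837/63296012) = 30280/(1602465173979/63296012) = 30280*(63296012/1602465173979) = 1916603243360/1602465173979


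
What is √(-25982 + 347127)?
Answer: √321145 ≈ 566.70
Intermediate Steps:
√(-25982 + 347127) = √321145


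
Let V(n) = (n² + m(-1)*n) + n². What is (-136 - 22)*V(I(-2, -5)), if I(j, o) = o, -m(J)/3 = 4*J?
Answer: 1580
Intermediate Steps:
m(J) = -12*J
V(n) = 2*n² + 12*n (V(n) = (n² + (-12*(-1))*n) + n² = (n² + 12*n) + n² = 2*n² + 12*n)
(-136 - 22)*V(I(-2, -5)) = (-136 - 22)*(2*(-5)*(6 - 5)) = -316*(-5) = -158*(-10) = 1580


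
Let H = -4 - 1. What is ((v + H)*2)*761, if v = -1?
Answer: -9132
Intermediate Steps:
H = -5
((v + H)*2)*761 = ((-1 - 5)*2)*761 = -6*2*761 = -12*761 = -9132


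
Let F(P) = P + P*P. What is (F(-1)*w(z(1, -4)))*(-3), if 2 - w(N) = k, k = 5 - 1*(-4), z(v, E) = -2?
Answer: 0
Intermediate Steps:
F(P) = P + P²
k = 9 (k = 5 + 4 = 9)
w(N) = -7 (w(N) = 2 - 1*9 = 2 - 9 = -7)
(F(-1)*w(z(1, -4)))*(-3) = (-(1 - 1)*(-7))*(-3) = (-1*0*(-7))*(-3) = (0*(-7))*(-3) = 0*(-3) = 0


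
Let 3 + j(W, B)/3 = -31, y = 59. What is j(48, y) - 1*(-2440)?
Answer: 2338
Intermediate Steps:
j(W, B) = -102 (j(W, B) = -9 + 3*(-31) = -9 - 93 = -102)
j(48, y) - 1*(-2440) = -102 - 1*(-2440) = -102 + 2440 = 2338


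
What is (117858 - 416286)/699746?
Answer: -149214/349873 ≈ -0.42648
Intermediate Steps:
(117858 - 416286)/699746 = -298428*1/699746 = -149214/349873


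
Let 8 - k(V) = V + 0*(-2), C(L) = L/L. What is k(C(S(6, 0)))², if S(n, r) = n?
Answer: 49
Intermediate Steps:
C(L) = 1
k(V) = 8 - V (k(V) = 8 - (V + 0*(-2)) = 8 - (V + 0) = 8 - V)
k(C(S(6, 0)))² = (8 - 1*1)² = (8 - 1)² = 7² = 49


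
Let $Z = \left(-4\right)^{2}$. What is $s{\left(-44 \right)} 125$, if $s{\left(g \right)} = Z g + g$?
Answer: $-93500$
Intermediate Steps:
$Z = 16$
$s{\left(g \right)} = 17 g$ ($s{\left(g \right)} = 16 g + g = 17 g$)
$s{\left(-44 \right)} 125 = 17 \left(-44\right) 125 = \left(-748\right) 125 = -93500$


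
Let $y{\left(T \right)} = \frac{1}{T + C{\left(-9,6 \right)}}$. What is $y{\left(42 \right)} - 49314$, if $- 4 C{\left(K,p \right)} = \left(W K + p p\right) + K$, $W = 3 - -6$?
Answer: $- \frac{5473852}{111} \approx -49314.0$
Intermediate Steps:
$W = 9$ ($W = 3 + 6 = 9$)
$C{\left(K,p \right)} = - \frac{5 K}{2} - \frac{p^{2}}{4}$ ($C{\left(K,p \right)} = - \frac{\left(9 K + p p\right) + K}{4} = - \frac{\left(9 K + p^{2}\right) + K}{4} = - \frac{\left(p^{2} + 9 K\right) + K}{4} = - \frac{p^{2} + 10 K}{4} = - \frac{5 K}{2} - \frac{p^{2}}{4}$)
$y{\left(T \right)} = \frac{1}{\frac{27}{2} + T}$ ($y{\left(T \right)} = \frac{1}{T - \left(- \frac{45}{2} + \frac{6^{2}}{4}\right)} = \frac{1}{T + \left(\frac{45}{2} - 9\right)} = \frac{1}{T + \frac{27}{2}} = \frac{1}{\frac{27}{2} + T}$)
$y{\left(42 \right)} - 49314 = \frac{2}{27 + 2 \cdot 42} - 49314 = \frac{2}{27 + 84} - 49314 = \frac{2}{111} - 49314 = - \frac{5473852}{111}$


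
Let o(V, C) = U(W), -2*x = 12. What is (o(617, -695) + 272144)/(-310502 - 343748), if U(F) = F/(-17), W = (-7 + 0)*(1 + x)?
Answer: -4626413/11122250 ≈ -0.41596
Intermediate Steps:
x = -6 (x = -½*12 = -6)
W = 35 (W = (-7 + 0)*(1 - 6) = -7*(-5) = 35)
U(F) = -F/17 (U(F) = F*(-1/17) = -F/17)
o(V, C) = -35/17 (o(V, C) = -1/17*35 = -35/17)
(o(617, -695) + 272144)/(-310502 - 343748) = (-35/17 + 272144)/(-310502 - 343748) = (4626413/17)/(-654250) = (4626413/17)*(-1/654250) = -4626413/11122250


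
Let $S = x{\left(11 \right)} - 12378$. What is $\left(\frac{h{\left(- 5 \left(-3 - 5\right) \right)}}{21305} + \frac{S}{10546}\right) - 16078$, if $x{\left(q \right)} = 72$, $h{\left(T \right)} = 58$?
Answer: $- \frac{1806353642501}{112341265} \approx -16079.0$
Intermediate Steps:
$S = -12306$ ($S = 72 - 12378 = -12306$)
$\left(\frac{h{\left(- 5 \left(-3 - 5\right) \right)}}{21305} + \frac{S}{10546}\right) - 16078 = \left(\frac{58}{21305} - \frac{12306}{10546}\right) - 16078 = \left(58 \cdot \frac{1}{21305} - \frac{6153}{5273}\right) - 16078 = \left(\frac{58}{21305} - \frac{6153}{5273}\right) - 16078 = - \frac{130783831}{112341265} - 16078 = - \frac{1806353642501}{112341265}$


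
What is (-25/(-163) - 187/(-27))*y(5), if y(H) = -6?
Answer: -62312/1467 ≈ -42.476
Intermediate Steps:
(-25/(-163) - 187/(-27))*y(5) = (-25/(-163) - 187/(-27))*(-6) = (-25*(-1/163) - 187*(-1/27))*(-6) = (25/163 + 187/27)*(-6) = (31156/4401)*(-6) = -62312/1467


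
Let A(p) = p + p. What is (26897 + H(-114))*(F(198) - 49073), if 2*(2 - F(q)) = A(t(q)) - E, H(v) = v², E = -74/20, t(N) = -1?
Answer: -39152466241/20 ≈ -1.9576e+9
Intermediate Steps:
A(p) = 2*p
E = -37/10 (E = -74*1/20 = -37/10 ≈ -3.7000)
F(q) = 23/20 (F(q) = 2 - (2*(-1) - 1*(-37/10))/2 = 2 - (-2 + 37/10)/2 = 2 - ½*17/10 = 2 - 17/20 = 23/20)
(26897 + H(-114))*(F(198) - 49073) = (26897 + (-114)²)*(23/20 - 49073) = (26897 + 12996)*(-981437/20) = 39893*(-981437/20) = -39152466241/20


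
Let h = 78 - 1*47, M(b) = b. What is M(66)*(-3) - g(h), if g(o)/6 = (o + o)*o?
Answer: -11730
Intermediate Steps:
h = 31 (h = 78 - 47 = 31)
g(o) = 12*o² (g(o) = 6*((o + o)*o) = 6*((2*o)*o) = 6*(2*o²) = 12*o²)
M(66)*(-3) - g(h) = 66*(-3) - 12*31² = -198 - 12*961 = -198 - 1*11532 = -198 - 11532 = -11730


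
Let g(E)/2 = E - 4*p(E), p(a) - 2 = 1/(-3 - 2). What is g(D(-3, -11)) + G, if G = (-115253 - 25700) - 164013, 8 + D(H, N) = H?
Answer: -1525012/5 ≈ -3.0500e+5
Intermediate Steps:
D(H, N) = -8 + H
p(a) = 9/5 (p(a) = 2 + 1/(-3 - 2) = 2 + 1/(-5) = 2 - 1/5 = 9/5)
g(E) = -72/5 + 2*E (g(E) = 2*(E - 4*9/5) = 2*(E - 36/5) = 2*(-36/5 + E) = -72/5 + 2*E)
G = -304966 (G = -140953 - 164013 = -304966)
g(D(-3, -11)) + G = (-72/5 + 2*(-8 - 3)) - 304966 = (-72/5 + 2*(-11)) - 304966 = (-72/5 - 22) - 304966 = -182/5 - 304966 = -1525012/5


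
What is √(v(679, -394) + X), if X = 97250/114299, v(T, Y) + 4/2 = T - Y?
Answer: √14002939538221/114299 ≈ 32.739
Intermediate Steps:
v(T, Y) = -2 + T - Y (v(T, Y) = -2 + (T - Y) = -2 + T - Y)
X = 97250/114299 (X = 97250*(1/114299) = 97250/114299 ≈ 0.85084)
√(v(679, -394) + X) = √((-2 + 679 - 1*(-394)) + 97250/114299) = √((-2 + 679 + 394) + 97250/114299) = √(1071 + 97250/114299) = √(122511479/114299) = √14002939538221/114299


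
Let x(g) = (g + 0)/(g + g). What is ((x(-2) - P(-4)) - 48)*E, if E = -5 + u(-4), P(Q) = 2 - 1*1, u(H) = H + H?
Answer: 1261/2 ≈ 630.50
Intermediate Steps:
u(H) = 2*H
P(Q) = 1 (P(Q) = 2 - 1 = 1)
E = -13 (E = -5 + 2*(-4) = -5 - 8 = -13)
x(g) = 1/2 (x(g) = g/((2*g)) = g*(1/(2*g)) = 1/2)
((x(-2) - P(-4)) - 48)*E = ((1/2 - 1*1) - 48)*(-13) = ((1/2 - 1) - 48)*(-13) = (-1/2 - 48)*(-13) = -97/2*(-13) = 1261/2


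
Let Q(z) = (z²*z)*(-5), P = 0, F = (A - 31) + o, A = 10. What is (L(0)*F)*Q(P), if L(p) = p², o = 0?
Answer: 0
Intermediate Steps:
F = -21 (F = (10 - 31) + 0 = -21 + 0 = -21)
Q(z) = -5*z³ (Q(z) = z³*(-5) = -5*z³)
(L(0)*F)*Q(P) = (0²*(-21))*(-5*0³) = (0*(-21))*(-5*0) = 0*0 = 0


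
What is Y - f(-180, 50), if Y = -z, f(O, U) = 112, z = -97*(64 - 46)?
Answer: 1634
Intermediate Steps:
z = -1746 (z = -97*18 = -1746)
Y = 1746 (Y = -1*(-1746) = 1746)
Y - f(-180, 50) = 1746 - 1*112 = 1746 - 112 = 1634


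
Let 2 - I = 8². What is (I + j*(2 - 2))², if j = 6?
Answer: 3844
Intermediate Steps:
I = -62 (I = 2 - 1*8² = 2 - 1*64 = 2 - 64 = -62)
(I + j*(2 - 2))² = (-62 + 6*(2 - 2))² = (-62 + 6*0)² = (-62 + 0)² = (-62)² = 3844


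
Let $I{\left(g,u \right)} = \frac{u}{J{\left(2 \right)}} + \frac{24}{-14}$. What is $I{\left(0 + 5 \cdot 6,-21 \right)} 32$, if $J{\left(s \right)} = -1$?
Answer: $\frac{4320}{7} \approx 617.14$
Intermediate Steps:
$I{\left(g,u \right)} = - \frac{12}{7} - u$ ($I{\left(g,u \right)} = \frac{u}{-1} + \frac{24}{-14} = u \left(-1\right) + 24 \left(- \frac{1}{14}\right) = - u - \frac{12}{7} = - \frac{12}{7} - u$)
$I{\left(0 + 5 \cdot 6,-21 \right)} 32 = \left(- \frac{12}{7} - -21\right) 32 = \left(- \frac{12}{7} + 21\right) 32 = \frac{135}{7} \cdot 32 = \frac{4320}{7}$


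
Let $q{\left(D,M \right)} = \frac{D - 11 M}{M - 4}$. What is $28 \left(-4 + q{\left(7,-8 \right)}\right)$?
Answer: $- \frac{1001}{3} \approx -333.67$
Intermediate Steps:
$q{\left(D,M \right)} = \frac{D - 11 M}{-4 + M}$
$28 \left(-4 + q{\left(7,-8 \right)}\right) = 28 \left(-4 + \frac{7 - -88}{-4 - 8}\right) = 28 \left(-4 + \frac{7 + 88}{-12}\right) = 28 \left(-4 - \frac{95}{12}\right) = 28 \left(- \frac{143}{12}\right) = - \frac{1001}{3}$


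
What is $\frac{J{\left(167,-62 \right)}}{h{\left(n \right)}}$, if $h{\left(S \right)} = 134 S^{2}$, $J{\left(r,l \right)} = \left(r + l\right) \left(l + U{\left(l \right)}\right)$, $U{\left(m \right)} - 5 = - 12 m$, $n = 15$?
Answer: $\frac{1603}{670} \approx 2.3925$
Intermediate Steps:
$U{\left(m \right)} = 5 - 12 m$
$J{\left(r,l \right)} = \left(5 - 11 l\right) \left(l + r\right)$ ($J{\left(r,l \right)} = \left(r + l\right) \left(l - \left(-5 + 12 l\right)\right) = \left(l + r\right) \left(5 - 11 l\right) = \left(5 - 11 l\right) \left(l + r\right)$)
$\frac{J{\left(167,-62 \right)}}{h{\left(n \right)}} = \frac{- 11 \left(-62\right)^{2} + 5 \left(-62\right) + 5 \cdot 167 - \left(-682\right) 167}{134 \cdot 15^{2}} = \frac{\left(-11\right) 3844 - 310 + 835 + 113894}{134 \cdot 225} = \frac{-42284 - 310 + 835 + 113894}{30150} = 72135 \cdot \frac{1}{30150} = \frac{1603}{670}$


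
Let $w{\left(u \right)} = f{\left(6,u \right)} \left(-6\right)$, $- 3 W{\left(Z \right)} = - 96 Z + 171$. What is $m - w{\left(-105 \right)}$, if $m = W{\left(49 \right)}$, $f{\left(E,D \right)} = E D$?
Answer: $-2269$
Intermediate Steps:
$f{\left(E,D \right)} = D E$
$W{\left(Z \right)} = -57 + 32 Z$ ($W{\left(Z \right)} = - \frac{- 96 Z + 171}{3} = - \frac{171 - 96 Z}{3} = -57 + 32 Z$)
$w{\left(u \right)} = - 36 u$ ($w{\left(u \right)} = u 6 \left(-6\right) = 6 u \left(-6\right) = - 36 u$)
$m = 1511$ ($m = -57 + 32 \cdot 49 = -57 + 1568 = 1511$)
$m - w{\left(-105 \right)} = 1511 - \left(-36\right) \left(-105\right) = 1511 - 3780 = -2269$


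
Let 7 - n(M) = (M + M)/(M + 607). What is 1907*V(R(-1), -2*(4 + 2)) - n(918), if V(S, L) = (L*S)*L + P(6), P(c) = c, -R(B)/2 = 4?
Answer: -3332777389/1525 ≈ -2.1854e+6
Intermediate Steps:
R(B) = -8 (R(B) = -2*4 = -8)
n(M) = 7 - 2*M/(607 + M) (n(M) = 7 - (M + M)/(M + 607) = 7 - 2*M/(607 + M))
V(S, L) = 6 + S*L² (V(S, L) = (L*S)*L + 6 = S*L² + 6 = 6 + S*L²)
1907*V(R(-1), -2*(4 + 2)) - n(918) = 1907*(6 - 8*4*(4 + 2)²) - (4249 + 5*918)/(607 + 918) = 1907*(6 - 8*(-2*6)²) - (4249 + 4590)/1525 = 1907*(6 - 8*(-12)²) - 8839/1525 = 1907*(6 - 8*144) - 1*8839/1525 = 1907*(6 - 1152) - 8839/1525 = 1907*(-1146) - 8839/1525 = -2185422 - 8839/1525 = -3332777389/1525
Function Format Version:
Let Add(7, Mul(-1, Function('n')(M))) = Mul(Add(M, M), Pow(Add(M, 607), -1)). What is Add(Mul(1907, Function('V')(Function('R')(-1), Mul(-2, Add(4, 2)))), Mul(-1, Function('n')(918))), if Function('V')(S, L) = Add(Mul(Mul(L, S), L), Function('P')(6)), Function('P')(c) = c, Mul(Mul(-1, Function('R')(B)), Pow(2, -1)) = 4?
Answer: Rational(-3332777389, 1525) ≈ -2.1854e+6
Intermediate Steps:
Function('R')(B) = -8 (Function('R')(B) = Mul(-2, 4) = -8)
Function('n')(M) = Add(7, Mul(-2, M, Pow(Add(607, M), -1))) (Function('n')(M) = Add(7, Mul(-1, Mul(Add(M, M), Pow(Add(M, 607), -1)))) = Add(7, Mul(-1, Mul(Mul(2, M), Pow(Add(607, M), -1)))) = Add(7, Mul(-1, Mul(2, M, Pow(Add(607, M), -1)))) = Add(7, Mul(-2, M, Pow(Add(607, M), -1))))
Function('V')(S, L) = Add(6, Mul(S, Pow(L, 2))) (Function('V')(S, L) = Add(Mul(Mul(L, S), L), 6) = Add(Mul(S, Pow(L, 2)), 6) = Add(6, Mul(S, Pow(L, 2))))
Add(Mul(1907, Function('V')(Function('R')(-1), Mul(-2, Add(4, 2)))), Mul(-1, Function('n')(918))) = Add(Mul(1907, Add(6, Mul(-8, Pow(Mul(-2, Add(4, 2)), 2)))), Mul(-1, Mul(Pow(Add(607, 918), -1), Add(4249, Mul(5, 918))))) = Add(Mul(1907, Add(6, Mul(-8, Pow(Mul(-2, 6), 2)))), Mul(-1, Mul(Pow(1525, -1), Add(4249, 4590)))) = Add(Mul(1907, Add(6, Mul(-8, Pow(-12, 2)))), Mul(-1, Mul(Rational(1, 1525), 8839))) = Add(Mul(1907, Add(6, Mul(-8, 144))), Mul(-1, Rational(8839, 1525))) = Add(Mul(1907, Add(6, -1152)), Rational(-8839, 1525)) = Add(Mul(1907, -1146), Rational(-8839, 1525)) = Add(-2185422, Rational(-8839, 1525)) = Rational(-3332777389, 1525)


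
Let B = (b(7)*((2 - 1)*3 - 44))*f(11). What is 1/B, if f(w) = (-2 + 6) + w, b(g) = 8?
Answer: -1/4920 ≈ -0.00020325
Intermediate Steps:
f(w) = 4 + w
B = -4920 (B = (8*((2 - 1)*3 - 44))*(4 + 11) = (8*(1*3 - 44))*15 = (8*(3 - 44))*15 = (8*(-41))*15 = -328*15 = -4920)
1/B = 1/(-4920) = -1/4920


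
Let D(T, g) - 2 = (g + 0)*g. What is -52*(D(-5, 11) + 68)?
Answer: -9932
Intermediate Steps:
D(T, g) = 2 + g² (D(T, g) = 2 + (g + 0)*g = 2 + g*g = 2 + g²)
-52*(D(-5, 11) + 68) = -52*((2 + 11²) + 68) = -52*((2 + 121) + 68) = -52*(123 + 68) = -52*191 = -9932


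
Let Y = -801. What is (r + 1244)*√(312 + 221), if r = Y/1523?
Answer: 1893811*√533/1523 ≈ 28708.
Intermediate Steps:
r = -801/1523 ≈ -0.52594
(r + 1244)*√(312 + 221) = (-801/1523 + 1244)*√(312 + 221) = 1893811*√533/1523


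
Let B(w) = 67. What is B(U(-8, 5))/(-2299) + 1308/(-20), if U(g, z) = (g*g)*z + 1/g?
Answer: -752108/11495 ≈ -65.429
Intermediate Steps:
U(g, z) = 1/g + z*g² (U(g, z) = g²*z + 1/g = z*g² + 1/g = 1/g + z*g²)
B(U(-8, 5))/(-2299) + 1308/(-20) = 67/(-2299) + 1308/(-20) = 67*(-1/2299) + 1308*(-1/20) = -67/2299 - 327/5 = -752108/11495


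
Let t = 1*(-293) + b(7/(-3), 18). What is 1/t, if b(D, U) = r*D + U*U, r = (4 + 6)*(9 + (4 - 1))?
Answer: -1/249 ≈ -0.0040161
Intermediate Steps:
r = 120 (r = 10*(9 + 3) = 10*12 = 120)
b(D, U) = U**2 + 120*D (b(D, U) = 120*D + U*U = 120*D + U**2 = U**2 + 120*D)
t = -249 (t = 1*(-293) + (18**2 + 120*(7/(-3))) = -293 + (324 + 120*(7*(-1/3))) = -293 + (324 + 120*(-7/3)) = -293 + (324 - 280) = -293 + 44 = -249)
1/t = 1/(-249) = -1/249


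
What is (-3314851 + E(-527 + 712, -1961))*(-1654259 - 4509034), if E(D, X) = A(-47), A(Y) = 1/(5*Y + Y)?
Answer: 1920457410702673/94 ≈ 2.0430e+13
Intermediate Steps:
A(Y) = 1/(6*Y)
E(D, X) = -1/282 (E(D, X) = (⅙)/(-47) = (⅙)*(-1/47) = -1/282)
(-3314851 + E(-527 + 712, -1961))*(-1654259 - 4509034) = (-3314851 - 1/282)*(-1654259 - 4509034) = -934787983/282*(-6163293) = 1920457410702673/94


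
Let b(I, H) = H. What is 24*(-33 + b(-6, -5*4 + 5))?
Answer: -1152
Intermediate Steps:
24*(-33 + b(-6, -5*4 + 5)) = 24*(-33 + (-5*4 + 5)) = 24*(-33 + (-20 + 5)) = 24*(-33 - 15) = 24*(-48) = -1152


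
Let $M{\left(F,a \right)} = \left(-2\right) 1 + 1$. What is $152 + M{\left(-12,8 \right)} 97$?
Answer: $55$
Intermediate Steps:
$M{\left(F,a \right)} = -1$ ($M{\left(F,a \right)} = -2 + 1 = -1$)
$152 + M{\left(-12,8 \right)} 97 = 152 - 97 = 55$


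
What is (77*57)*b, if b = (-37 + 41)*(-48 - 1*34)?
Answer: -1439592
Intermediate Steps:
b = -328 (b = 4*(-48 - 34) = 4*(-82) = -328)
(77*57)*b = (77*57)*(-328) = 4389*(-328) = -1439592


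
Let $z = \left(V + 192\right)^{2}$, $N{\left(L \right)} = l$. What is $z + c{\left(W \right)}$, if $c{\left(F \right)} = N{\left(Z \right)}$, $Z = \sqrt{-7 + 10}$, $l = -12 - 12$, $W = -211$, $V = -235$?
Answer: $1825$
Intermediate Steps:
$l = -24$
$Z = \sqrt{3} \approx 1.732$
$N{\left(L \right)} = -24$
$c{\left(F \right)} = -24$
$z = 1849$ ($z = \left(-235 + 192\right)^{2} = \left(-43\right)^{2} = 1849$)
$z + c{\left(W \right)} = 1849 - 24 = 1825$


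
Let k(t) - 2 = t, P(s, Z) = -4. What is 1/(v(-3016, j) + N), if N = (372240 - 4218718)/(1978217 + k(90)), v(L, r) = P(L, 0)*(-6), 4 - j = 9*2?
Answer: 1978309/43632938 ≈ 0.045340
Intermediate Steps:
j = -14 (j = 4 - 9*2 = 4 - 1*18 = 4 - 18 = -14)
v(L, r) = 24 (v(L, r) = -4*(-6) = 24)
k(t) = 2 + t
N = -3846478/1978309 (N = (372240 - 4218718)/(1978217 + (2 + 90)) = -3846478/(1978217 + 92) = -3846478/1978309 ≈ -1.9443)
1/(v(-3016, j) + N) = 1/(24 - 3846478/1978309) = 1/(43632938/1978309) = 1978309/43632938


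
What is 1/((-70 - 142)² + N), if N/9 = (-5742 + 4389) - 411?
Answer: 1/29068 ≈ 3.4402e-5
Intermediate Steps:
N = -15876 (N = 9*((-5742 + 4389) - 411) = 9*(-1353 - 411) = 9*(-1764) = -15876)
1/((-70 - 142)² + N) = 1/((-70 - 142)² - 15876) = 1/((-212)² - 15876) = 1/(44944 - 15876) = 1/29068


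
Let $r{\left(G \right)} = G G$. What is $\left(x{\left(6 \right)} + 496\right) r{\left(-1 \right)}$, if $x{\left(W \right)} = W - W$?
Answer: $496$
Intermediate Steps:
$x{\left(W \right)} = 0$
$r{\left(G \right)} = G^{2}$
$\left(x{\left(6 \right)} + 496\right) r{\left(-1 \right)} = \left(0 + 496\right) \left(-1\right)^{2} = 496 \cdot 1 = 496$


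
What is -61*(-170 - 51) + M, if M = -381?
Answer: 13100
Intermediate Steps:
-61*(-170 - 51) + M = -61*(-170 - 51) - 381 = -61*(-221) - 381 = 13481 - 381 = 13100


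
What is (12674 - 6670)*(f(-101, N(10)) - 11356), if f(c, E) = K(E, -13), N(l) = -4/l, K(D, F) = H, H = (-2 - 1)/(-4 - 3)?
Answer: -477251956/7 ≈ -6.8179e+7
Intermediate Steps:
H = 3/7 (H = -3/(-7) = -3*(-1/7) = 3/7 ≈ 0.42857)
K(D, F) = 3/7
f(c, E) = 3/7
(12674 - 6670)*(f(-101, N(10)) - 11356) = (12674 - 6670)*(3/7 - 11356) = 6004*(-79489/7) = -477251956/7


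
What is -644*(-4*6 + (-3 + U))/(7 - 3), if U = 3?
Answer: 3864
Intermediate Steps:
-644*(-4*6 + (-3 + U))/(7 - 3) = -644*(-4*6 + (-3 + 3))/(7 - 3) = -644*(-24 + 0)/4 = -(-15456)/4 = -644*(-6) = 3864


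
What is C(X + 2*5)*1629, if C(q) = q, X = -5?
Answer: 8145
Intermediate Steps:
C(X + 2*5)*1629 = (-5 + 2*5)*1629 = (-5 + 10)*1629 = 5*1629 = 8145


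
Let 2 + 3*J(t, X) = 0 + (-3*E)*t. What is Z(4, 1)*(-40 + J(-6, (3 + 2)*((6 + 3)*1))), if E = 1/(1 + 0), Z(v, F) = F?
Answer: -104/3 ≈ -34.667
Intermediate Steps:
E = 1 (E = 1/1 = 1)
J(t, X) = -⅔ - t (J(t, X) = -⅔ + (0 + (-3*1)*t)/3 = -⅔ + (0 - 3*t)/3 = -⅔ + (-3*t)/3 = -⅔ - t)
Z(4, 1)*(-40 + J(-6, (3 + 2)*((6 + 3)*1))) = 1*(-40 + (-⅔ - 1*(-6))) = 1*(-40 + (-⅔ + 6)) = 1*(-40 + 16/3) = 1*(-104/3) = -104/3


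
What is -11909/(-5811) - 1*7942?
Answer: -46139053/5811 ≈ -7940.0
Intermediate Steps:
-11909/(-5811) - 1*7942 = -11909*(-1/5811) - 7942 = 11909/5811 - 7942 = -46139053/5811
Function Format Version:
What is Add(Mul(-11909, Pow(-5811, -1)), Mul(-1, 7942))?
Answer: Rational(-46139053, 5811) ≈ -7940.0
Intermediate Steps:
Add(Mul(-11909, Pow(-5811, -1)), Mul(-1, 7942)) = Add(Mul(-11909, Rational(-1, 5811)), -7942) = Add(Rational(11909, 5811), -7942) = Rational(-46139053, 5811)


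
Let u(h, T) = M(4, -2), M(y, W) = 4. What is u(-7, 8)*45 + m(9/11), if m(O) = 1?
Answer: 181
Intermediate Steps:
u(h, T) = 4
u(-7, 8)*45 + m(9/11) = 4*45 + 1 = 180 + 1 = 181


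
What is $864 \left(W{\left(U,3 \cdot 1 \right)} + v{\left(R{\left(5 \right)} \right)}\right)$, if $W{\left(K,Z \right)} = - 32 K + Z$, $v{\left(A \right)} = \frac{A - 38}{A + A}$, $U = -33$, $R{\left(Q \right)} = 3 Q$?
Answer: $\frac{4571568}{5} \approx 9.1431 \cdot 10^{5}$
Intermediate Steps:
$v{\left(A \right)} = \frac{-38 + A}{2 A}$
$W{\left(K,Z \right)} = Z - 32 K$
$864 \left(W{\left(U,3 \cdot 1 \right)} + v{\left(R{\left(5 \right)} \right)}\right) = 864 \left(\left(3 \cdot 1 - -1056\right) + \frac{-38 + 3 \cdot 5}{2 \cdot 3 \cdot 5}\right) = 864 \left(\left(3 + 1056\right) + \frac{-38 + 15}{2 \cdot 15}\right) = 864 \left(1059 + \frac{1}{2} \cdot \frac{1}{15} \left(-23\right)\right) = 864 \left(1059 - \frac{23}{30}\right) = 864 \cdot \frac{31747}{30} = \frac{4571568}{5}$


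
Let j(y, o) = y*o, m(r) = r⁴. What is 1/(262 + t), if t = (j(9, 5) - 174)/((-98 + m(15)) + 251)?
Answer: 16926/4434569 ≈ 0.0038168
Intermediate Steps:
j(y, o) = o*y
t = -43/16926 (t = (5*9 - 174)/((-98 + 15⁴) + 251) = (45 - 174)/((-98 + 50625) + 251) = -129/(50527 + 251) = -129/50778 = -129*1/50778 = -43/16926 ≈ -0.0025405)
1/(262 + t) = 1/(262 - 43/16926) = 1/(4434569/16926) = 16926/4434569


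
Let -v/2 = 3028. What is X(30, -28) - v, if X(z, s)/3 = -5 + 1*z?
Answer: 6131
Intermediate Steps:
v = -6056 (v = -2*3028 = -6056)
X(z, s) = -15 + 3*z (X(z, s) = 3*(-5 + 1*z) = 3*(-5 + z) = -15 + 3*z)
X(30, -28) - v = (-15 + 3*30) - 1*(-6056) = (-15 + 90) + 6056 = 75 + 6056 = 6131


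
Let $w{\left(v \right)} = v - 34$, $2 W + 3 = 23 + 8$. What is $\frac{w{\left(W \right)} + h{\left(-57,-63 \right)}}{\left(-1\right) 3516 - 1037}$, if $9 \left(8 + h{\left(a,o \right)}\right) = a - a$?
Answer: $\frac{28}{4553} \approx 0.0061498$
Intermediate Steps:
$h{\left(a,o \right)} = -8$ ($h{\left(a,o \right)} = -8 + \frac{a - a}{9} = -8 + \frac{1}{9} \cdot 0 = -8 + 0 = -8$)
$W = 14$ ($W = - \frac{3}{2} + \frac{23 + 8}{2} = - \frac{3}{2} + \frac{1}{2} \cdot 31 = - \frac{3}{2} + \frac{31}{2} = 14$)
$w{\left(v \right)} = -34 + v$ ($w{\left(v \right)} = v - 34 = -34 + v$)
$\frac{w{\left(W \right)} + h{\left(-57,-63 \right)}}{\left(-1\right) 3516 - 1037} = \frac{\left(-34 + 14\right) - 8}{\left(-1\right) 3516 - 1037} = \frac{-20 - 8}{-3516 - 1037} = - \frac{28}{-4553} = \left(-28\right) \left(- \frac{1}{4553}\right) = \frac{28}{4553}$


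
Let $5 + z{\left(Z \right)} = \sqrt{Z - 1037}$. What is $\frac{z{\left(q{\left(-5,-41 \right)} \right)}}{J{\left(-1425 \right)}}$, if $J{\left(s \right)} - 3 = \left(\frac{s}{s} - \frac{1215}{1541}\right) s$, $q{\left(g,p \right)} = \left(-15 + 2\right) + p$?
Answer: $\frac{7705}{459927} - \frac{1541 i \sqrt{1091}}{459927} \approx 0.016753 - 0.11067 i$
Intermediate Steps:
$q{\left(g,p \right)} = -13 + p$
$J{\left(s \right)} = 3 + \frac{326 s}{1541}$ ($J{\left(s \right)} = 3 + \left(\frac{s}{s} - \frac{1215}{1541}\right) s = 3 + \left(1 - \frac{1215}{1541}\right) s = 3 + \frac{326 s}{1541}$)
$z{\left(Z \right)} = -5 + \sqrt{-1037 + Z}$ ($z{\left(Z \right)} = -5 + \sqrt{Z - 1037} = -5 + \sqrt{-1037 + Z}$)
$\frac{z{\left(q{\left(-5,-41 \right)} \right)}}{J{\left(-1425 \right)}} = \frac{-5 + \sqrt{-1037 - 54}}{3 + \frac{326}{1541} \left(-1425\right)} = \frac{-5 + \sqrt{-1037 - 54}}{3 - \frac{464550}{1541}} = \frac{-5 + \sqrt{-1091}}{- \frac{459927}{1541}} = \left(-5 + i \sqrt{1091}\right) \left(- \frac{1541}{459927}\right) = \frac{7705}{459927} - \frac{1541 i \sqrt{1091}}{459927}$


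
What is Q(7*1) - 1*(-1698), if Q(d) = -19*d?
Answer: 1565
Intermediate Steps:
Q(7*1) - 1*(-1698) = -133 - 1*(-1698) = -19*7 + 1698 = -133 + 1698 = 1565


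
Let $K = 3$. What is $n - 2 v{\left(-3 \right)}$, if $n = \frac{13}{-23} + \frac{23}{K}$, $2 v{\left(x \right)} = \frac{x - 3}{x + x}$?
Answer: $\frac{421}{69} \approx 6.1014$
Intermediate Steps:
$v{\left(x \right)} = \frac{-3 + x}{4 x}$ ($v{\left(x \right)} = \frac{\left(x - 3\right) \frac{1}{x + x}}{2} = \frac{\left(-3 + x\right) \frac{1}{2 x}}{2} = \frac{\frac{1}{2} \frac{1}{x} \left(-3 + x\right)}{2} = \frac{-3 + x}{4 x}$)
$n = \frac{490}{69}$ ($n = \frac{13}{-23} + \frac{23}{3} = 13 \left(- \frac{1}{23}\right) + 23 \cdot \frac{1}{3} = - \frac{13}{23} + \frac{23}{3} = \frac{490}{69} \approx 7.1014$)
$n - 2 v{\left(-3 \right)} = \frac{490}{69} - 2 \frac{-3 - 3}{4 \left(-3\right)} = \frac{490}{69} - 2 \cdot \frac{1}{4} \left(- \frac{1}{3}\right) \left(-6\right) = \frac{490}{69} - 1 = \frac{421}{69}$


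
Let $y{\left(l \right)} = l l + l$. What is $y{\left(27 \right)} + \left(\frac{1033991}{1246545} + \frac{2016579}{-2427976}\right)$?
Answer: $\frac{2288092244110181}{3026581342920} \approx 756.0$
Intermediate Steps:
$y{\left(l \right)} = l + l^{2}$ ($y{\left(l \right)} = l^{2} + l = l + l^{2}$)
$y{\left(27 \right)} + \left(\frac{1033991}{1246545} + \frac{2016579}{-2427976}\right) = 27 \left(1 + 27\right) + \left(\frac{1033991}{1246545} + \frac{2016579}{-2427976}\right) = 27 \cdot 28 + \left(1033991 \cdot \frac{1}{1246545} + 2016579 \left(- \frac{1}{2427976}\right)\right) = 756 + \left(\frac{1033991}{1246545} - \frac{2016579}{2427976}\right) = 756 - \frac{3251137339}{3026581342920} = \frac{2288092244110181}{3026581342920}$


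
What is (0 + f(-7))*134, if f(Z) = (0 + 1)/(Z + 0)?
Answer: -134/7 ≈ -19.143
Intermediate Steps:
f(Z) = 1/Z
(0 + f(-7))*134 = (0 + 1/(-7))*134 = (0 - ⅐)*134 = -⅐*134 = -134/7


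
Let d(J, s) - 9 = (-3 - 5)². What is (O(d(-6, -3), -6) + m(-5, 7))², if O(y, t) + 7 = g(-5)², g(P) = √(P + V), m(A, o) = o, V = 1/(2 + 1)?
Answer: 196/9 ≈ 21.778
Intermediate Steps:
V = ⅓ (V = 1/3 = ⅓ ≈ 0.33333)
d(J, s) = 73 (d(J, s) = 9 + (-3 - 5)² = 9 + (-8)² = 9 + 64 = 73)
g(P) = √(⅓ + P) (g(P) = √(P + ⅓) = √(⅓ + P))
O(y, t) = -35/3 (O(y, t) = -7 + (√(3 + 9*(-5))/3)² = -7 + (√(3 - 45)/3)² = -7 + (√(-42)/3)² = -7 + ((I*√42)/3)² = -7 + (I*√42/3)² = -7 - 14/3 = -35/3)
(O(d(-6, -3), -6) + m(-5, 7))² = (-35/3 + 7)² = (-14/3)² = 196/9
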